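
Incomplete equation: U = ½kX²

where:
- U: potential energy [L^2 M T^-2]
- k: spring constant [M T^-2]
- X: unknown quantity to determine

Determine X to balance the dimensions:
X = x (displacement), dimensions [L]

U has dimensions [L^2 M T^-2]; the rest of the RHS (½k) has dimensions [M T^-2].
So X² must have dimensions [L^2], i.e. X has dimensions [L] — X = x (displacement).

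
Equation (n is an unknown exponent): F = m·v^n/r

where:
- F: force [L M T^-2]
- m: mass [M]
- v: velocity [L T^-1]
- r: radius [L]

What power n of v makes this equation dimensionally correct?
n = 2

F has dimensions [L M T^-2]; v has dimensions [L T^-1].
The rest of the RHS has dimensions [L^-1 M], so v^n must supply [L^2 T^-2].
With n = 2: m·v^2/r has dimensions [L M T^-2], matching the LHS ✓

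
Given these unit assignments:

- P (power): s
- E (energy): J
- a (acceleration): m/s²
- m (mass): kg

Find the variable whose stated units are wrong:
P

The variable P (power) should have units W, not s.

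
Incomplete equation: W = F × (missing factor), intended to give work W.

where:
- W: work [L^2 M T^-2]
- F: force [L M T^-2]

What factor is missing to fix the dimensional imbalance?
d (distance), dimensions [L]

W has dimensions [L^2 M T^-2] and F has dimensions [L M T^-2].
The missing factor must have dimensions [L^2 M T^-2] / [L M T^-2] = [L], i.e. distance (d).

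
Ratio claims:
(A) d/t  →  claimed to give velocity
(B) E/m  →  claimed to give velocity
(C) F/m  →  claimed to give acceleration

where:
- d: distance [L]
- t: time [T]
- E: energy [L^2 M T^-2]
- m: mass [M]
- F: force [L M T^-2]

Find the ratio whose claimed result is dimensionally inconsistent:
(B) E/m does not give velocity

(A) d/t: [L T^-1] = velocity [L T^-1] ✓
(B) E/m: [L^2 T^-2] ≠ velocity [L T^-1] ✗
(C) F/m: [L T^-2] = acceleration [L T^-2] ✓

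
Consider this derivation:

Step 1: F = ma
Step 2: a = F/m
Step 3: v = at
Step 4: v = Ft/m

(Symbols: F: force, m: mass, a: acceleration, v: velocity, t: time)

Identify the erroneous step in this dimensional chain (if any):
No step introduces an error — all steps are dimensionally consistent.

Step 1: F = ma → LHS [L M T^-2], RHS [L M T^-2] ✓
Step 2: a = F/m → LHS [L T^-2], RHS [L T^-2] ✓
Step 3: v = at → LHS [L T^-1], RHS [L T^-1] ✓
Step 4: v = Ft/m → LHS [L T^-1], RHS [L T^-1] ✓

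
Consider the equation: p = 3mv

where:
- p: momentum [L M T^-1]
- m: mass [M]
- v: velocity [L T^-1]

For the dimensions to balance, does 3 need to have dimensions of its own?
No

p has dimensions [L M T^-1] and mv already has dimensions [L M T^-1], so the equation balances without 3 contributing any dimensions. 3 is a pure (dimensionless) number; changing or removing it would not affect dimensional consistency.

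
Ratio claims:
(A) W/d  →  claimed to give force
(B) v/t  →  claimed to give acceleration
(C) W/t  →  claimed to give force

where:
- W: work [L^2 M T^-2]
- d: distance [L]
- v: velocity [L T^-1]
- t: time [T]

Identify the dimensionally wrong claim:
(C) W/t does not give force

(A) W/d: [L M T^-2] = force [L M T^-2] ✓
(B) v/t: [L T^-2] = acceleration [L T^-2] ✓
(C) W/t: [L^2 M T^-3] ≠ force [L M T^-2] ✗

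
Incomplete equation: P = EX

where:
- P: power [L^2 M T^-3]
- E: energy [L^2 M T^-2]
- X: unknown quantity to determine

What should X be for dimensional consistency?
X = f (inverse time / frequency (1/t)), dimensions [T^-1]

P has dimensions [L^2 M T^-3]; the rest of the RHS (E) has dimensions [L^2 M T^-2].
So X must have dimensions [T^-1] — X = f (inverse time / frequency (1/t)).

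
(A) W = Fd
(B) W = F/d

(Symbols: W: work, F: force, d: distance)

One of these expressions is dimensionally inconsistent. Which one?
(B)

(A) W = Fd: LHS [L^2 M T^-2], RHS [L^2 M T^-2] ✓
(B) W = F/d: LHS [L^2 M T^-2], RHS [M T^-2] ✗

Expression (B) W = F/d is dimensionally incorrect.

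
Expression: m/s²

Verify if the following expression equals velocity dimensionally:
No

The expression m/s² has dimensions [L T^-2], but velocity has dimensions [L T^-1].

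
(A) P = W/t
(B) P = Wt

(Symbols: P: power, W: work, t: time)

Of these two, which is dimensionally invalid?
(B)

(A) P = W/t: LHS [L^2 M T^-3], RHS [L^2 M T^-3] ✓
(B) P = Wt: LHS [L^2 M T^-3], RHS [L^2 M T^-1] ✗

Expression (B) P = Wt is dimensionally incorrect.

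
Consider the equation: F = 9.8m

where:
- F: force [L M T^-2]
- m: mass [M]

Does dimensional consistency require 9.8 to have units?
Yes

F has dimensions [L M T^-2], while m alone has dimensions [M]. For the equation to balance, the factor 9.8 must carry dimensions [L T^-2] — it is a dimensional constant (a numerical value of a physical quantity with its units suppressed), not a pure number.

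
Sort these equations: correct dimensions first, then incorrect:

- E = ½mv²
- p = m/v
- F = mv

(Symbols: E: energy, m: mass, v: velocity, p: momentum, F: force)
Dimensionally correct: E = ½mv²
Dimensionally incorrect: p = m/v, F = mv
Ordered (correct first, then incorrect): E = ½mv², p = m/v, F = mv

- E = ½mv²: LHS [L^2 M T^-2], RHS [L^2 M T^-2] → correct ✓
- p = m/v: LHS [L M T^-1], RHS [L^-1 M T] → incorrect ✗
- F = mv: LHS [L M T^-2], RHS [L M T^-1] → incorrect ✗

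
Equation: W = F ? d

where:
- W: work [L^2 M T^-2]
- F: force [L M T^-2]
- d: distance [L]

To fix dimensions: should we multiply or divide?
multiplication (×): W = F × d

W [L^2 M T^-2]; F [L M T^-2]; d [L].
F × d → [L^2 M T^-2] ✓
F ÷ d → [M T^-2] ✗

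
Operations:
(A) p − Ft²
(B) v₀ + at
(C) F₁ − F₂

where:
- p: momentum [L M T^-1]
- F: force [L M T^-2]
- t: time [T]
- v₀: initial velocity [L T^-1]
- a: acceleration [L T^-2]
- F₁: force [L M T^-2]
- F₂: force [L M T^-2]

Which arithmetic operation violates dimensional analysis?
(A) p − Ft²

(A) p − Ft²: p [L M T^-1] and Ft² [L M] — different dimensions cannot be added/subtracted ✗
(B) v₀ + at: v₀ [L T^-1] and at [L T^-1] — same dimensions ✓
(C) F₁ − F₂: F₁ [L M T^-2] and F₂ [L M T^-2] — same dimensions ✓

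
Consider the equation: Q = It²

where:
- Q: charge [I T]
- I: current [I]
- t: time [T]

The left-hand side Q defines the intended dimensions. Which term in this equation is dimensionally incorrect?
The right-hand side term It²

Q has dimensions [I T], but It² has dimensions [I T^2], so the term It² is dimensionally wrong for Q.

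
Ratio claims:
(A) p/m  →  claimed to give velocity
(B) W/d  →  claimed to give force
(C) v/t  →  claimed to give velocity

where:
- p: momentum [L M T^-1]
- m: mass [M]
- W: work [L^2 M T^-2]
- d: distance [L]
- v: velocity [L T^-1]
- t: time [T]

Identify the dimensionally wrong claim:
(C) v/t does not give velocity

(A) p/m: [L T^-1] = velocity [L T^-1] ✓
(B) W/d: [L M T^-2] = force [L M T^-2] ✓
(C) v/t: [L T^-2] ≠ velocity [L T^-1] ✗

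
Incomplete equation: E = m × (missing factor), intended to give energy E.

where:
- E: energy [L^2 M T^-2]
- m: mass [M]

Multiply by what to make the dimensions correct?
v² (velocity squared), dimensions [L^2 T^-2]

E has dimensions [L^2 M T^-2] and m has dimensions [M].
The missing factor must have dimensions [L^2 M T^-2] / [M] = [L^2 T^-2], i.e. velocity squared (v²).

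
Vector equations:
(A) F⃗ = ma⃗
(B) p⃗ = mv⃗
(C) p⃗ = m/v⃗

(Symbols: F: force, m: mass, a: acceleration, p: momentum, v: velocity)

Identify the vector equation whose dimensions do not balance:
(C) p⃗ = m/v⃗

(A) F⃗ = ma⃗: LHS [L M T^-2], RHS [L M T^-2] ✓ — Force and acceleration are vectors, mass is a scalar
(B) p⃗ = mv⃗: LHS [L M T^-1], RHS [L M T^-1] ✓ — mass (scalar) times velocity (vector)
(C) p⃗ = m/v⃗: LHS [L M T^-1], RHS [L^-1 M T] ✗ — momentum is mass times velocity; should be mv⃗ (and division by a vector is undefined)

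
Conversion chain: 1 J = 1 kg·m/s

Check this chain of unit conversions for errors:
The chain is incorrect (it contains an error).

Incorrect: Joule is kg·m²/s², not kg·m/s (that is momentum)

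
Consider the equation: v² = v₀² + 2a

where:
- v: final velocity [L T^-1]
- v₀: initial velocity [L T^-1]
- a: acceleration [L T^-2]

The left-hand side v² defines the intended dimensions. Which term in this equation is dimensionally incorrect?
The term 2a

Checking each RHS term against the LHS:
- v₀²: [L^2 T^-2] — matches v² [L^2 T^-2] ✓
- 2a: [L T^-2] — does NOT match v² [L^2 T^-2] ✗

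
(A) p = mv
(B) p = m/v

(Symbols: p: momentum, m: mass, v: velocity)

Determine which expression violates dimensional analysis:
(B)

(A) p = mv: LHS [L M T^-1], RHS [L M T^-1] ✓
(B) p = m/v: LHS [L M T^-1], RHS [L^-1 M T] ✗

Expression (B) p = m/v is dimensionally incorrect.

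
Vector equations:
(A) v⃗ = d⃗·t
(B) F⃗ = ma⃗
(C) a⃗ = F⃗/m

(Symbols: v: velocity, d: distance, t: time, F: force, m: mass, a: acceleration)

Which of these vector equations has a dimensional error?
(A) v⃗ = d⃗·t

(A) v⃗ = d⃗·t: LHS [L T^-1], RHS [L T] ✗ — velocity is displacement per time; should be d⃗/t
(B) F⃗ = ma⃗: LHS [L M T^-2], RHS [L M T^-2] ✓ — Force and acceleration are vectors, mass is a scalar
(C) a⃗ = F⃗/m: LHS [L T^-2], RHS [L T^-2] ✓ — force (vector) divided by mass (scalar)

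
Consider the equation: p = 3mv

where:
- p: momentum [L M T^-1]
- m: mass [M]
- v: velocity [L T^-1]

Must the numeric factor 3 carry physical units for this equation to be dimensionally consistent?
No

p has dimensions [L M T^-1] and mv already has dimensions [L M T^-1], so the equation balances without 3 contributing any dimensions. 3 is a pure (dimensionless) number; changing or removing it would not affect dimensional consistency.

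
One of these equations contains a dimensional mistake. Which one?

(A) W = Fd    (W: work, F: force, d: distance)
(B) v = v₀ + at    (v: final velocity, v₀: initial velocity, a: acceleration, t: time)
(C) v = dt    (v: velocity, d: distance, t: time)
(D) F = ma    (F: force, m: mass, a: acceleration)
(C) v = dt

The equation (C) v = dt is dimensionally incorrect.

LHS (v): [L T^-1]
RHS (dt): [L T] ✗

The dimensions do not match. The other three equations balance.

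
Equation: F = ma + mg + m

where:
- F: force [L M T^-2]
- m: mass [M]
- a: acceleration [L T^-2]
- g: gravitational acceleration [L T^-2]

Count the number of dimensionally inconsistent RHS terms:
1

LHS F: [L M T^-2]
- ma: [L M T^-2] ✓
- mg: [L M T^-2] ✓
- m: [M] ✗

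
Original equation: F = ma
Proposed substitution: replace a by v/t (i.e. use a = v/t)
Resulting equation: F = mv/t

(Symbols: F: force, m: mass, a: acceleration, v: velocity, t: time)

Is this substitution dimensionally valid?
Yes

[a] = [L T^-2] and [v/t] = [L T^-2]. These match, so the substitution replaces a quantity by one of the same dimensions and the result F = mv/t has LHS [L M T^-2] vs RHS [L M T^-2] — still consistent.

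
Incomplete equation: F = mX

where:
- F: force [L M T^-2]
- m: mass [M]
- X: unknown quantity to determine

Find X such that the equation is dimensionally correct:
X = a (acceleration), dimensions [L T^-2]

F has dimensions [L M T^-2]; the rest of the RHS (m) has dimensions [M].
So X must have dimensions [L T^-2] — X = a (acceleration).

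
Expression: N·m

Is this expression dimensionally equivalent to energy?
Yes

The expression N·m has dimensions [L^2 M T^-2], which is exactly energy [L^2 M T^-2].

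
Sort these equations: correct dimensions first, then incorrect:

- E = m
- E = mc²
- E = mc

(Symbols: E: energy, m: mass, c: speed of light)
Dimensionally correct: E = mc²
Dimensionally incorrect: E = m, E = mc
Ordered (correct first, then incorrect): E = mc², E = m, E = mc

- E = m: LHS [L^2 M T^-2], RHS [M] → incorrect ✗
- E = mc²: LHS [L^2 M T^-2], RHS [L^2 M T^-2] → correct ✓
- E = mc: LHS [L^2 M T^-2], RHS [L M T^-1] → incorrect ✗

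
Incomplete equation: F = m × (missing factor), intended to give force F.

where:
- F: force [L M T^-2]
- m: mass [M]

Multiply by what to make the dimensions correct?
a (acceleration), dimensions [L T^-2]

F has dimensions [L M T^-2] and m has dimensions [M].
The missing factor must have dimensions [L M T^-2] / [M] = [L T^-2], i.e. acceleration (a).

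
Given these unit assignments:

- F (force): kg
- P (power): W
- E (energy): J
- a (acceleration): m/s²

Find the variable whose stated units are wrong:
F

The variable F (force) should have units N, not kg.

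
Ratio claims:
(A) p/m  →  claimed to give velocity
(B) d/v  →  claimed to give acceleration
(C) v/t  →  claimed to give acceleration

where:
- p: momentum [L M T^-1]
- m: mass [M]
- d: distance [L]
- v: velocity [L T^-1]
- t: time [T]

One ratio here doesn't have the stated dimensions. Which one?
(B) d/v does not give acceleration

(A) p/m: [L T^-1] = velocity [L T^-1] ✓
(B) d/v: [T] ≠ acceleration [L T^-2] ✗
(C) v/t: [L T^-2] = acceleration [L T^-2] ✓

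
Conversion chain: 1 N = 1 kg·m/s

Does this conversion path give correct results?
The chain is incorrect (it contains an error).

Incorrect: Newton is kg·m/s², not kg·m/s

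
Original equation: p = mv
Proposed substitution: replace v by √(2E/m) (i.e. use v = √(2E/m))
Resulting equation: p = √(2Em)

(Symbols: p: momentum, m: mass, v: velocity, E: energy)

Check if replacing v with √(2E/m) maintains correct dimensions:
Yes

[v] = [L T^-1] and [√(2E/m)] = [L T^-1]. These match, so the substitution replaces a quantity by one of the same dimensions and the result p = √(2Em) has LHS [L M T^-1] vs RHS [L M T^-1] — still consistent.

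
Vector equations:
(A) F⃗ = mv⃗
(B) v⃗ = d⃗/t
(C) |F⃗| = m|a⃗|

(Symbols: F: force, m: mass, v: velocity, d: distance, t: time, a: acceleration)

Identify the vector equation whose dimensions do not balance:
(A) F⃗ = mv⃗

(A) F⃗ = mv⃗: LHS [L M T^-2], RHS [L M T^-1] ✗ — mass times velocity is momentum, not force; should be ma⃗
(B) v⃗ = d⃗/t: LHS [L T^-1], RHS [L T^-1] ✓ — displacement (vector) divided by time (scalar)
(C) |F⃗| = m|a⃗|: LHS [L M T^-2], RHS [L M T^-2] ✓ — magnitudes of vectors are scalars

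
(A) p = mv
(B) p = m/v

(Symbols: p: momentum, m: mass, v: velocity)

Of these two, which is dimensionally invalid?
(B)

(A) p = mv: LHS [L M T^-1], RHS [L M T^-1] ✓
(B) p = m/v: LHS [L M T^-1], RHS [L^-1 M T] ✗

Expression (B) p = m/v is dimensionally incorrect.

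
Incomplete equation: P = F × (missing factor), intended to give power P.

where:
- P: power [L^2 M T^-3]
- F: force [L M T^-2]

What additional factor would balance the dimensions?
v (velocity), dimensions [L T^-1]

P has dimensions [L^2 M T^-3] and F has dimensions [L M T^-2].
The missing factor must have dimensions [L^2 M T^-3] / [L M T^-2] = [L T^-1], i.e. velocity (v).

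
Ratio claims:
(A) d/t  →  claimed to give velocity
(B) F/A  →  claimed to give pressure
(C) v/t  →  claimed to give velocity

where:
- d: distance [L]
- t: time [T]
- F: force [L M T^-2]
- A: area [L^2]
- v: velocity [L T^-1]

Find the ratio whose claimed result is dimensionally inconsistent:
(C) v/t does not give velocity

(A) d/t: [L T^-1] = velocity [L T^-1] ✓
(B) F/A: [L^-1 M T^-2] = pressure [L^-1 M T^-2] ✓
(C) v/t: [L T^-2] ≠ velocity [L T^-1] ✗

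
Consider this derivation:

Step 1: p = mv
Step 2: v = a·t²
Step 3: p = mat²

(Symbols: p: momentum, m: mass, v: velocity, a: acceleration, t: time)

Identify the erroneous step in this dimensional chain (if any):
Step 2

Step 1: p = mv → LHS [L M T^-1], RHS [L M T^-1] ✓
Step 2: v = a·t² → LHS [L T^-1], RHS [L] ✗

The first dimensional inconsistency appears in step 2: v = a·t²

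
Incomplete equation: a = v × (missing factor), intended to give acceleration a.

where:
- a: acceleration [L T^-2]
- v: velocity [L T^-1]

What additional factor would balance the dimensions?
1/t (inverse time), dimensions [T^-1]

a has dimensions [L T^-2] and v has dimensions [L T^-1].
The missing factor must have dimensions [L T^-2] / [L T^-1] = [T^-1], i.e. inverse time (1/t).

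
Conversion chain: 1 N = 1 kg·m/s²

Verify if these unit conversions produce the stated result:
The chain is correct (no errors).

Correct: Newton is defined as kg·m/s²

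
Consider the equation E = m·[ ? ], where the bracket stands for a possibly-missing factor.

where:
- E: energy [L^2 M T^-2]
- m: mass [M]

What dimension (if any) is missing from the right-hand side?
[L^2 T^-2] — velocity squared (e.g. v²)

E has dimensions [L^2 M T^-2]; m has dimensions [M].
The bracketed factor must supply [L^2 M T^-2] / [M] = [L^2 T^-2].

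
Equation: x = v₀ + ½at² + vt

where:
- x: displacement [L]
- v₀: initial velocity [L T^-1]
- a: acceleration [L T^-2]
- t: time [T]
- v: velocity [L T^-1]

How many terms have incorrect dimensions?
1

LHS x: [L]
- v₀: [L T^-1] ✗
- ½at²: [L] ✓
- vt: [L] ✓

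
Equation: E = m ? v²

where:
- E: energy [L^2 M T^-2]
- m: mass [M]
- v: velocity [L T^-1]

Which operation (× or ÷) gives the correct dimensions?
multiplication (×): E = m × v²

E [L^2 M T^-2]; m [M]; v² [L^2 T^-2].
m × v² → [L^2 M T^-2] ✓
m ÷ v² → [L^-2 M T^2] ✗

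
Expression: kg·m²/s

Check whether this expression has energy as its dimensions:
No

The expression kg·m²/s has dimensions [L^2 M T^-1], but energy has dimensions [L^2 M T^-2].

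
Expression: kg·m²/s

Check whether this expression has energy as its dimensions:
No

The expression kg·m²/s has dimensions [L^2 M T^-1], but energy has dimensions [L^2 M T^-2].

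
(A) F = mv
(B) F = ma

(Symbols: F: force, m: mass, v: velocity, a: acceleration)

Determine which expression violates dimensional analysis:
(A)

(A) F = mv: LHS [L M T^-2], RHS [L M T^-1] ✗
(B) F = ma: LHS [L M T^-2], RHS [L M T^-2] ✓

Expression (A) F = mv is dimensionally incorrect.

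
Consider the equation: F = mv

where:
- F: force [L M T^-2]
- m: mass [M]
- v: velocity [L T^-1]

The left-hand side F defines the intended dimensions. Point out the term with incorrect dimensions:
The right-hand side term mv

F has dimensions [L M T^-2], but mv has dimensions [L M T^-1], so the term mv is dimensionally wrong for F.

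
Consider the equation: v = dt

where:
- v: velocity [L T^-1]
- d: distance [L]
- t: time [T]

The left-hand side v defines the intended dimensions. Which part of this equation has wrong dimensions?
The right-hand side term dt

v has dimensions [L T^-1], but dt has dimensions [L T], so the term dt is dimensionally wrong for v.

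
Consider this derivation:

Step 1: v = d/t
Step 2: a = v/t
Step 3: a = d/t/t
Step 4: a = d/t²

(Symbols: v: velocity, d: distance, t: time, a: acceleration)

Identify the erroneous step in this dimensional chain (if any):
No step introduces an error — all steps are dimensionally consistent.

Step 1: v = d/t → LHS [L T^-1], RHS [L T^-1] ✓
Step 2: a = v/t → LHS [L T^-2], RHS [L T^-2] ✓
Step 3: a = d/t/t → LHS [L T^-2], RHS [L T^-2] ✓
Step 4: a = d/t² → LHS [L T^-2], RHS [L T^-2] ✓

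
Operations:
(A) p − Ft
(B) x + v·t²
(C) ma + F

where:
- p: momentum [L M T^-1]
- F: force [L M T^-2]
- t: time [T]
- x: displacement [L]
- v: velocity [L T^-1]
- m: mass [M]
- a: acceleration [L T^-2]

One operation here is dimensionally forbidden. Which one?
(B) x + v·t²

(A) p − Ft: p [L M T^-1] and Ft [L M T^-1] — same dimensions ✓
(B) x + v·t²: x [L] and v·t² [L T] — different dimensions cannot be added/subtracted ✗
(C) ma + F: ma [L M T^-2] and F [L M T^-2] — same dimensions ✓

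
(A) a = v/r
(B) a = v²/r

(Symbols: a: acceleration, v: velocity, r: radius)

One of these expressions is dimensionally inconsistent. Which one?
(A)

(A) a = v/r: LHS [L T^-2], RHS [T^-1] ✗
(B) a = v²/r: LHS [L T^-2], RHS [L T^-2] ✓

Expression (A) a = v/r is dimensionally incorrect.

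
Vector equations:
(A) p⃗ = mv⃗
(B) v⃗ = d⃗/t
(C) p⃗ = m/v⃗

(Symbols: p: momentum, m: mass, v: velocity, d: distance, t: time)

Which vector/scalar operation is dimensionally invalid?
(C) p⃗ = m/v⃗

(A) p⃗ = mv⃗: LHS [L M T^-1], RHS [L M T^-1] ✓ — mass (scalar) times velocity (vector)
(B) v⃗ = d⃗/t: LHS [L T^-1], RHS [L T^-1] ✓ — displacement (vector) divided by time (scalar)
(C) p⃗ = m/v⃗: LHS [L M T^-1], RHS [L^-1 M T] ✗ — momentum is mass times velocity; should be mv⃗ (and division by a vector is undefined)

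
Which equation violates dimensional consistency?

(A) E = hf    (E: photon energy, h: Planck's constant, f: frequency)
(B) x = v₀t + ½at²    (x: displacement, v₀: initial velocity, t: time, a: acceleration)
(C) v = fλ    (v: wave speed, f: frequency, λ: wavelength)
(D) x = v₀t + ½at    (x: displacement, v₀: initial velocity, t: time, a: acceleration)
(D) x = v₀t + ½at

The equation (D) x = v₀t + ½at is dimensionally incorrect.

LHS (x): [L]
RHS terms:
  - v₀t: [L] ✓
  - ½at: [L T^-1] ✗ (does not match LHS)

The dimensions do not match. The other three equations balance.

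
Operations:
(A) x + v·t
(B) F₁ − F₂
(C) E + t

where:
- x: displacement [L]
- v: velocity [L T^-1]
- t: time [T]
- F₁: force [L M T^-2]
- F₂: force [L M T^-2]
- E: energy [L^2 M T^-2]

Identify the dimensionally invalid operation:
(C) E + t

(A) x + v·t: x [L] and v·t [L] — same dimensions ✓
(B) F₁ − F₂: F₁ [L M T^-2] and F₂ [L M T^-2] — same dimensions ✓
(C) E + t: E [L^2 M T^-2] and t [T] — different dimensions cannot be added/subtracted ✗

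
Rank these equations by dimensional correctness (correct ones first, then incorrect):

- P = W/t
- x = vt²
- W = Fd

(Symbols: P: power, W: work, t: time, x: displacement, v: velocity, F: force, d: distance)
Dimensionally correct: P = W/t, W = Fd
Dimensionally incorrect: x = vt²
Ordered (correct first, then incorrect): P = W/t, W = Fd, x = vt²

- P = W/t: LHS [L^2 M T^-3], RHS [L^2 M T^-3] → correct ✓
- x = vt²: LHS [L], RHS [L T] → incorrect ✗
- W = Fd: LHS [L^2 M T^-2], RHS [L^2 M T^-2] → correct ✓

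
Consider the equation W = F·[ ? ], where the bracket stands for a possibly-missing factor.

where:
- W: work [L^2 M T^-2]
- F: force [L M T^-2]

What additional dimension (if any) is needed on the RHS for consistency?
[L] — length (e.g. a distance d)

W has dimensions [L^2 M T^-2]; F has dimensions [L M T^-2].
The bracketed factor must supply [L^2 M T^-2] / [L M T^-2] = [L].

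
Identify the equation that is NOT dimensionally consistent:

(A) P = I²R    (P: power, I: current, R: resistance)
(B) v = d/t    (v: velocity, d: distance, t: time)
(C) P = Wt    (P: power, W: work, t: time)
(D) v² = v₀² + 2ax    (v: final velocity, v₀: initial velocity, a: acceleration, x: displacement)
(C) P = Wt

The equation (C) P = Wt is dimensionally incorrect.

LHS (P): [L^2 M T^-3]
RHS (Wt): [L^2 M T^-1] ✗

The dimensions do not match. The other three equations balance.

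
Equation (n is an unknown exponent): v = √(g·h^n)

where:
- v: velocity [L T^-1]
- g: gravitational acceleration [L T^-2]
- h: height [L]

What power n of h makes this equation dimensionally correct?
n = 1

v has dimensions [L T^-1]; h has dimensions [L].
With n = 1: √(g·h^1) has dimensions [L T^-1], matching the LHS ✓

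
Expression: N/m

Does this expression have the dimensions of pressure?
No

The expression N/m has dimensions [M T^-2], but pressure has dimensions [L^-1 M T^-2].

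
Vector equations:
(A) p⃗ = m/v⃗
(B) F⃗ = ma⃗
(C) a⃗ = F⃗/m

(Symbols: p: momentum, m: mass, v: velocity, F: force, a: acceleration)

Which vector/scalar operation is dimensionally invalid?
(A) p⃗ = m/v⃗

(A) p⃗ = m/v⃗: LHS [L M T^-1], RHS [L^-1 M T] ✗ — momentum is mass times velocity; should be mv⃗ (and division by a vector is undefined)
(B) F⃗ = ma⃗: LHS [L M T^-2], RHS [L M T^-2] ✓ — Force and acceleration are vectors, mass is a scalar
(C) a⃗ = F⃗/m: LHS [L T^-2], RHS [L T^-2] ✓ — force (vector) divided by mass (scalar)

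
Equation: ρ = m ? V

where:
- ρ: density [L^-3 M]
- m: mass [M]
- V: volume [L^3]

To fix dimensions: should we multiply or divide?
division (÷): ρ = m ÷ V

ρ [L^-3 M]; m [M]; V [L^3].
m × V → [L^3 M] ✗
m ÷ V → [L^-3 M] ✓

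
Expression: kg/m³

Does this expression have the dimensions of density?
Yes

The expression kg/m³ has dimensions [L^-3 M], which is exactly density [L^-3 M].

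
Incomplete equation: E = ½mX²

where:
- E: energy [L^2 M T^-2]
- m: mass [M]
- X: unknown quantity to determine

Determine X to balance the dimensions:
X = v (velocity), dimensions [L T^-1]

E has dimensions [L^2 M T^-2]; the rest of the RHS (½m) has dimensions [M].
So X² must have dimensions [L^2 T^-2], i.e. X has dimensions [L T^-1] — X = v (velocity).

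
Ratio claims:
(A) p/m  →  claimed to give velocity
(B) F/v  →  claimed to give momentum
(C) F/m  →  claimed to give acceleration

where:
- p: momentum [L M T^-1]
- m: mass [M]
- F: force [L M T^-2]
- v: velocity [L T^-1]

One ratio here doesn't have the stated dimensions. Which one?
(B) F/v does not give momentum

(A) p/m: [L T^-1] = velocity [L T^-1] ✓
(B) F/v: [M T^-1] ≠ momentum [L M T^-1] ✗
(C) F/m: [L T^-2] = acceleration [L T^-2] ✓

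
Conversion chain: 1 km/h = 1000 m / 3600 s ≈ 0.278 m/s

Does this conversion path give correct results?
The chain is correct (no errors).

Correct: 1 km = 1000 m, 1 h = 3600 s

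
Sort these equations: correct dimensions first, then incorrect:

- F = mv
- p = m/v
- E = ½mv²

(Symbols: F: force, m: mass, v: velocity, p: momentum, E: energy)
Dimensionally correct: E = ½mv²
Dimensionally incorrect: F = mv, p = m/v
Ordered (correct first, then incorrect): E = ½mv², F = mv, p = m/v

- F = mv: LHS [L M T^-2], RHS [L M T^-1] → incorrect ✗
- p = m/v: LHS [L M T^-1], RHS [L^-1 M T] → incorrect ✗
- E = ½mv²: LHS [L^2 M T^-2], RHS [L^2 M T^-2] → correct ✓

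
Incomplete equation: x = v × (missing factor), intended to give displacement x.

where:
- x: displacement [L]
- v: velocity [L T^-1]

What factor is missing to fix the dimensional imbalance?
t (time), dimensions [T]

x has dimensions [L] and v has dimensions [L T^-1].
The missing factor must have dimensions [L] / [L T^-1] = [T], i.e. time (t).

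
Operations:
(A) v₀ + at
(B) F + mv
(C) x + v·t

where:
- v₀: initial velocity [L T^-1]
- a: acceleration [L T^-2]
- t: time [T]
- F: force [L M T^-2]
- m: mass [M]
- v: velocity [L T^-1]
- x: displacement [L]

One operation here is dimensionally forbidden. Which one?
(B) F + mv

(A) v₀ + at: v₀ [L T^-1] and at [L T^-1] — same dimensions ✓
(B) F + mv: F [L M T^-2] and mv [L M T^-1] — different dimensions cannot be added/subtracted ✗
(C) x + v·t: x [L] and v·t [L] — same dimensions ✓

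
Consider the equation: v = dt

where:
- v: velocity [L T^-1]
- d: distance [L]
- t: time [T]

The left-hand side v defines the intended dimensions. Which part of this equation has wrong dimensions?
The right-hand side term dt

v has dimensions [L T^-1], but dt has dimensions [L T], so the term dt is dimensionally wrong for v.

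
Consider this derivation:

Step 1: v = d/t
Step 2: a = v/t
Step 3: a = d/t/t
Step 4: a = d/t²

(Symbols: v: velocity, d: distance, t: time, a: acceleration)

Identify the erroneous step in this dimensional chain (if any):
No step introduces an error — all steps are dimensionally consistent.

Step 1: v = d/t → LHS [L T^-1], RHS [L T^-1] ✓
Step 2: a = v/t → LHS [L T^-2], RHS [L T^-2] ✓
Step 3: a = d/t/t → LHS [L T^-2], RHS [L T^-2] ✓
Step 4: a = d/t² → LHS [L T^-2], RHS [L T^-2] ✓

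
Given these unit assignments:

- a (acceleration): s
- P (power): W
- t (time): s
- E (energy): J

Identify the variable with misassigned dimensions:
a

The variable a (acceleration) should have units m/s², not s.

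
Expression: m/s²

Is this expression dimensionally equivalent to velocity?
No

The expression m/s² has dimensions [L T^-2], but velocity has dimensions [L T^-1].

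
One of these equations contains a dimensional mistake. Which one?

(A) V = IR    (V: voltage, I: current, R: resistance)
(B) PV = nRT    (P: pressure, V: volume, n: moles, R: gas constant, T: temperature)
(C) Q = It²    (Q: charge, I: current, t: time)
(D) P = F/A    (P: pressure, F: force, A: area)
(C) Q = It²

The equation (C) Q = It² is dimensionally incorrect.

LHS (Q): [I T]
RHS (It²): [I T^2] ✗

The dimensions do not match. The other three equations balance.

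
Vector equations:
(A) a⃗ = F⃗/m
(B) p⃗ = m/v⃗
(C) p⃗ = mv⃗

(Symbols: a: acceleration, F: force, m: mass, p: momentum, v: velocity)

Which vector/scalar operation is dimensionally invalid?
(B) p⃗ = m/v⃗

(A) a⃗ = F⃗/m: LHS [L T^-2], RHS [L T^-2] ✓ — force (vector) divided by mass (scalar)
(B) p⃗ = m/v⃗: LHS [L M T^-1], RHS [L^-1 M T] ✗ — momentum is mass times velocity; should be mv⃗ (and division by a vector is undefined)
(C) p⃗ = mv⃗: LHS [L M T^-1], RHS [L M T^-1] ✓ — mass (scalar) times velocity (vector)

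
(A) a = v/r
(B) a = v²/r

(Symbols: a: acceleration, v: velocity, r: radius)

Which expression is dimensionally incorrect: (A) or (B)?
(A)

(A) a = v/r: LHS [L T^-2], RHS [T^-1] ✗
(B) a = v²/r: LHS [L T^-2], RHS [L T^-2] ✓

Expression (A) a = v/r is dimensionally incorrect.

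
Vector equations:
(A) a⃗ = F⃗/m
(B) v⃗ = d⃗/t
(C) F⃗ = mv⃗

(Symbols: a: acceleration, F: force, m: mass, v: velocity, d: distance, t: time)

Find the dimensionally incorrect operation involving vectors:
(C) F⃗ = mv⃗

(A) a⃗ = F⃗/m: LHS [L T^-2], RHS [L T^-2] ✓ — force (vector) divided by mass (scalar)
(B) v⃗ = d⃗/t: LHS [L T^-1], RHS [L T^-1] ✓ — displacement (vector) divided by time (scalar)
(C) F⃗ = mv⃗: LHS [L M T^-2], RHS [L M T^-1] ✗ — mass times velocity is momentum, not force; should be ma⃗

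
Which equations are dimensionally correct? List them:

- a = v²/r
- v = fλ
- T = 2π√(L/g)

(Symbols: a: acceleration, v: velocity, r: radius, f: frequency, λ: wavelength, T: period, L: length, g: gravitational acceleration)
Dimensionally correct: a = v²/r, v = fλ, T = 2π√(L/g)
Dimensionally incorrect: none
Ordered (correct first, then incorrect): a = v²/r, v = fλ, T = 2π√(L/g)

- a = v²/r: LHS [L T^-2], RHS [L T^-2] → correct ✓
- v = fλ: LHS [L T^-1], RHS [L T^-1] → correct ✓
- T = 2π√(L/g): LHS [T], RHS [T] → correct ✓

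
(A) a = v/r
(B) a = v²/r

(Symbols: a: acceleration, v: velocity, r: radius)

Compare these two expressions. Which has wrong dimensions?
(A)

(A) a = v/r: LHS [L T^-2], RHS [T^-1] ✗
(B) a = v²/r: LHS [L T^-2], RHS [L T^-2] ✓

Expression (A) a = v/r is dimensionally incorrect.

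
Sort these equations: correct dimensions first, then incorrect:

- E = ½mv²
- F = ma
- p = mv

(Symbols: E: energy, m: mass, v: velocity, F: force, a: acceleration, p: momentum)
Dimensionally correct: E = ½mv², F = ma, p = mv
Dimensionally incorrect: none
Ordered (correct first, then incorrect): E = ½mv², F = ma, p = mv

- E = ½mv²: LHS [L^2 M T^-2], RHS [L^2 M T^-2] → correct ✓
- F = ma: LHS [L M T^-2], RHS [L M T^-2] → correct ✓
- p = mv: LHS [L M T^-1], RHS [L M T^-1] → correct ✓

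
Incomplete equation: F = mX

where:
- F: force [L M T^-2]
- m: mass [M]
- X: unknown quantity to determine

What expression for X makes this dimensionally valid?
X = a (acceleration), dimensions [L T^-2]

F has dimensions [L M T^-2]; the rest of the RHS (m) has dimensions [M].
So X must have dimensions [L T^-2] — X = a (acceleration).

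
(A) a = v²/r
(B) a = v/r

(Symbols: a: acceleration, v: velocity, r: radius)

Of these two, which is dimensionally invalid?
(B)

(A) a = v²/r: LHS [L T^-2], RHS [L T^-2] ✓
(B) a = v/r: LHS [L T^-2], RHS [T^-1] ✗

Expression (B) a = v/r is dimensionally incorrect.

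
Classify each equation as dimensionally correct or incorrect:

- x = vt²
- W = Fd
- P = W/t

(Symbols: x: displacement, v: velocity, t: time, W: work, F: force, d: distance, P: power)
Dimensionally correct: W = Fd, P = W/t
Dimensionally incorrect: x = vt²
Ordered (correct first, then incorrect): W = Fd, P = W/t, x = vt²

- x = vt²: LHS [L], RHS [L T] → incorrect ✗
- W = Fd: LHS [L^2 M T^-2], RHS [L^2 M T^-2] → correct ✓
- P = W/t: LHS [L^2 M T^-3], RHS [L^2 M T^-3] → correct ✓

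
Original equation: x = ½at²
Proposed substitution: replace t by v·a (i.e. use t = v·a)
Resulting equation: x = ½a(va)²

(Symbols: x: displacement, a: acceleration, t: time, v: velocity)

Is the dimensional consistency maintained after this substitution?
No

[t] = [T] and [v·a] = [L^2 T^-3]. These differ, so the substitution replaces a quantity by one of different dimensions and the result x = ½a(va)² has LHS [L] vs RHS [L^5 T^-8] — inconsistent.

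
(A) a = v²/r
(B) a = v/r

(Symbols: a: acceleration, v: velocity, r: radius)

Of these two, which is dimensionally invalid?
(B)

(A) a = v²/r: LHS [L T^-2], RHS [L T^-2] ✓
(B) a = v/r: LHS [L T^-2], RHS [T^-1] ✗

Expression (B) a = v/r is dimensionally incorrect.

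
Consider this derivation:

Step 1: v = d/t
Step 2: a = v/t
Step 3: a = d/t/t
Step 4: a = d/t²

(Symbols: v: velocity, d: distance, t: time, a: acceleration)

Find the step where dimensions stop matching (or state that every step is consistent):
No step introduces an error — all steps are dimensionally consistent.

Step 1: v = d/t → LHS [L T^-1], RHS [L T^-1] ✓
Step 2: a = v/t → LHS [L T^-2], RHS [L T^-2] ✓
Step 3: a = d/t/t → LHS [L T^-2], RHS [L T^-2] ✓
Step 4: a = d/t² → LHS [L T^-2], RHS [L T^-2] ✓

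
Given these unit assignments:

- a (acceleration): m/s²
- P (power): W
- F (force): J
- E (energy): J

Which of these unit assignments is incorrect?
F

The variable F (force) should have units N, not J.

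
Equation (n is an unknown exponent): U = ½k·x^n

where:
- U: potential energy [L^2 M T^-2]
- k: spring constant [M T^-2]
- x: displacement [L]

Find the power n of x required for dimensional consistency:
n = 2

U has dimensions [L^2 M T^-2]; x has dimensions [L].
The rest of the RHS has dimensions [M T^-2], so x^n must supply [L^2].
With n = 2: ½k·x^2 has dimensions [L^2 M T^-2], matching the LHS ✓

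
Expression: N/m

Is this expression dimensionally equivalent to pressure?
No

The expression N/m has dimensions [M T^-2], but pressure has dimensions [L^-1 M T^-2].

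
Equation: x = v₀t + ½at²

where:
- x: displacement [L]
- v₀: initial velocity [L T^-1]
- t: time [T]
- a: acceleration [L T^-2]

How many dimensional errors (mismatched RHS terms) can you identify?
0

LHS x: [L]
- v₀t: [L] ✓
- ½at²: [L] ✓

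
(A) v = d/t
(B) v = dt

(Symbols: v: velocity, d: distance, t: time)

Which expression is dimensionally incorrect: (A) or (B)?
(B)

(A) v = d/t: LHS [L T^-1], RHS [L T^-1] ✓
(B) v = dt: LHS [L T^-1], RHS [L T] ✗

Expression (B) v = dt is dimensionally incorrect.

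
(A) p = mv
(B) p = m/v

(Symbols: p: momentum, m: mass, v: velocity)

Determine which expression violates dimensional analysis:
(B)

(A) p = mv: LHS [L M T^-1], RHS [L M T^-1] ✓
(B) p = m/v: LHS [L M T^-1], RHS [L^-1 M T] ✗

Expression (B) p = m/v is dimensionally incorrect.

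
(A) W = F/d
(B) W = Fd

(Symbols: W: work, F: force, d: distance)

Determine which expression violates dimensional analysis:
(A)

(A) W = F/d: LHS [L^2 M T^-2], RHS [M T^-2] ✗
(B) W = Fd: LHS [L^2 M T^-2], RHS [L^2 M T^-2] ✓

Expression (A) W = F/d is dimensionally incorrect.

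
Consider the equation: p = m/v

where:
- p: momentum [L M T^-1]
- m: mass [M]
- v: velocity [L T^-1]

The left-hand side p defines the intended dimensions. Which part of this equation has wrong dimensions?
The right-hand side term m/v

p has dimensions [L M T^-1], but m/v has dimensions [L^-1 M T], so the term m/v is dimensionally wrong for p.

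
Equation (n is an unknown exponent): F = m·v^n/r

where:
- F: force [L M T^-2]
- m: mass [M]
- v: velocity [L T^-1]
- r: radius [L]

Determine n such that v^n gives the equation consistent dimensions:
n = 2

F has dimensions [L M T^-2]; v has dimensions [L T^-1].
The rest of the RHS has dimensions [L^-1 M], so v^n must supply [L^2 T^-2].
With n = 2: m·v^2/r has dimensions [L M T^-2], matching the LHS ✓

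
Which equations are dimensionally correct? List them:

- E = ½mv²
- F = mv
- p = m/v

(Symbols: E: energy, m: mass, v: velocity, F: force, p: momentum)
Dimensionally correct: E = ½mv²
Dimensionally incorrect: F = mv, p = m/v
Ordered (correct first, then incorrect): E = ½mv², F = mv, p = m/v

- E = ½mv²: LHS [L^2 M T^-2], RHS [L^2 M T^-2] → correct ✓
- F = mv: LHS [L M T^-2], RHS [L M T^-1] → incorrect ✗
- p = m/v: LHS [L M T^-1], RHS [L^-1 M T] → incorrect ✗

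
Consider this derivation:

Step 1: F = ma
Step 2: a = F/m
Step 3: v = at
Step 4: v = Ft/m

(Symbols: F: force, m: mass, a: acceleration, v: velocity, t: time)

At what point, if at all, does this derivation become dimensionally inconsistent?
No step introduces an error — all steps are dimensionally consistent.

Step 1: F = ma → LHS [L M T^-2], RHS [L M T^-2] ✓
Step 2: a = F/m → LHS [L T^-2], RHS [L T^-2] ✓
Step 3: v = at → LHS [L T^-1], RHS [L T^-1] ✓
Step 4: v = Ft/m → LHS [L T^-1], RHS [L T^-1] ✓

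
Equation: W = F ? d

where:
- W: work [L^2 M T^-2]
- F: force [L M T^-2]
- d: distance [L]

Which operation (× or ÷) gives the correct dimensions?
multiplication (×): W = F × d

W [L^2 M T^-2]; F [L M T^-2]; d [L].
F × d → [L^2 M T^-2] ✓
F ÷ d → [M T^-2] ✗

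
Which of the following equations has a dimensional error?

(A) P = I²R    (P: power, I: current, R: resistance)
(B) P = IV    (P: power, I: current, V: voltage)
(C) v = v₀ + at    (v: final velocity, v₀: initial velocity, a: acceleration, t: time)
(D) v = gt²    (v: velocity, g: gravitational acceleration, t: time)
(D) v = gt²

The equation (D) v = gt² is dimensionally incorrect.

LHS (v): [L T^-1]
RHS (gt²): [L] ✗

The dimensions do not match. The other three equations balance.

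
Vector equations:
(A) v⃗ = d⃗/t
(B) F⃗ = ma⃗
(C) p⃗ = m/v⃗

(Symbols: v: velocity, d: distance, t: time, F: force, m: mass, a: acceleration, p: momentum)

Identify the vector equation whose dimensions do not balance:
(C) p⃗ = m/v⃗

(A) v⃗ = d⃗/t: LHS [L T^-1], RHS [L T^-1] ✓ — displacement (vector) divided by time (scalar)
(B) F⃗ = ma⃗: LHS [L M T^-2], RHS [L M T^-2] ✓ — Force and acceleration are vectors, mass is a scalar
(C) p⃗ = m/v⃗: LHS [L M T^-1], RHS [L^-1 M T] ✗ — momentum is mass times velocity; should be mv⃗ (and division by a vector is undefined)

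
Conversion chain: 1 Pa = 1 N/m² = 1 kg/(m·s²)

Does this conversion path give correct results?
The chain is correct (no errors).

Correct: Pascal is Newton per square meter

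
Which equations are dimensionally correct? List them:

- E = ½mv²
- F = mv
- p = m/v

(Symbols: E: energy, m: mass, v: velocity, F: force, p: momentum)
Dimensionally correct: E = ½mv²
Dimensionally incorrect: F = mv, p = m/v
Ordered (correct first, then incorrect): E = ½mv², F = mv, p = m/v

- E = ½mv²: LHS [L^2 M T^-2], RHS [L^2 M T^-2] → correct ✓
- F = mv: LHS [L M T^-2], RHS [L M T^-1] → incorrect ✗
- p = m/v: LHS [L M T^-1], RHS [L^-1 M T] → incorrect ✗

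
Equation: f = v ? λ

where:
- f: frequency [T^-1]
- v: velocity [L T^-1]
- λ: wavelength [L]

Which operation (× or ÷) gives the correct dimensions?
division (÷): f = v ÷ λ

f [T^-1]; v [L T^-1]; λ [L].
v × λ → [L^2 T^-1] ✗
v ÷ λ → [T^-1] ✓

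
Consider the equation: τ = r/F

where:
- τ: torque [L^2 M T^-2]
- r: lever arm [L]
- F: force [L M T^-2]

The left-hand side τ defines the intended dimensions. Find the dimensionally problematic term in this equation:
The right-hand side term r/F

τ has dimensions [L^2 M T^-2], but r/F has dimensions [M^-1 T^2], so the term r/F is dimensionally wrong for τ.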